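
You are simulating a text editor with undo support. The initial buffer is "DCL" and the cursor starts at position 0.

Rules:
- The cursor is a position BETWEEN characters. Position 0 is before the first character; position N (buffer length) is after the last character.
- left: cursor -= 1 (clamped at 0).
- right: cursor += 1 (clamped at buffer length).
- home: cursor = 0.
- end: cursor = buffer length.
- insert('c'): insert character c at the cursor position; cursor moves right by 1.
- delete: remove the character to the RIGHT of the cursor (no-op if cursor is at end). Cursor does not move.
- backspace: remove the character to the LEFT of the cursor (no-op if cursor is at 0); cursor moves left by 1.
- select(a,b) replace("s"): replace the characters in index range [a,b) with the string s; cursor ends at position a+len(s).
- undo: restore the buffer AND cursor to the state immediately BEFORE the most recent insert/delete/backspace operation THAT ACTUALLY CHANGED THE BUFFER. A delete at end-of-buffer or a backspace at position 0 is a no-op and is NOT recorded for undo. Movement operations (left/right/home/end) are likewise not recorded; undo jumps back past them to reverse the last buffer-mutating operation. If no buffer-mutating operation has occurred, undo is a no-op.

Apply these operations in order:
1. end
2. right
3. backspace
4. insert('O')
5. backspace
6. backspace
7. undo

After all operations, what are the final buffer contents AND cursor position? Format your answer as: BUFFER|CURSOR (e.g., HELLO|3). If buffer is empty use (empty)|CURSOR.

After op 1 (end): buf='DCL' cursor=3
After op 2 (right): buf='DCL' cursor=3
After op 3 (backspace): buf='DC' cursor=2
After op 4 (insert('O')): buf='DCO' cursor=3
After op 5 (backspace): buf='DC' cursor=2
After op 6 (backspace): buf='D' cursor=1
After op 7 (undo): buf='DC' cursor=2

Answer: DC|2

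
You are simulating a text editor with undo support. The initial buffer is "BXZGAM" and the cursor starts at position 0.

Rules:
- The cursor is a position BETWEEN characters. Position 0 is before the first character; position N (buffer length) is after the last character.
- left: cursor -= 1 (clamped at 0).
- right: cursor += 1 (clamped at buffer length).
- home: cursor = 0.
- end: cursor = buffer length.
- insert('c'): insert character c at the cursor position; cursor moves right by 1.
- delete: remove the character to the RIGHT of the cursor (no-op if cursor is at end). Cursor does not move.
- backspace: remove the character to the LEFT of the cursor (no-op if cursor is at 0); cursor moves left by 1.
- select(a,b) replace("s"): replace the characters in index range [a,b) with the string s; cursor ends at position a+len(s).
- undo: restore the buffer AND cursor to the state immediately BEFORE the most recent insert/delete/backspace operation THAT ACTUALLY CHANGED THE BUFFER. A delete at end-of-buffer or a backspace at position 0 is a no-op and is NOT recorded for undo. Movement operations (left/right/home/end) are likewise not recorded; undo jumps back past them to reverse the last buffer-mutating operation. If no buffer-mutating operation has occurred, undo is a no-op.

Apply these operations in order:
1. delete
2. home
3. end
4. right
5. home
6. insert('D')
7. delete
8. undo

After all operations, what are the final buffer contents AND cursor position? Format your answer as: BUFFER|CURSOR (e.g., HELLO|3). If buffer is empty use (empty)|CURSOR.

Answer: DXZGAM|1

Derivation:
After op 1 (delete): buf='XZGAM' cursor=0
After op 2 (home): buf='XZGAM' cursor=0
After op 3 (end): buf='XZGAM' cursor=5
After op 4 (right): buf='XZGAM' cursor=5
After op 5 (home): buf='XZGAM' cursor=0
After op 6 (insert('D')): buf='DXZGAM' cursor=1
After op 7 (delete): buf='DZGAM' cursor=1
After op 8 (undo): buf='DXZGAM' cursor=1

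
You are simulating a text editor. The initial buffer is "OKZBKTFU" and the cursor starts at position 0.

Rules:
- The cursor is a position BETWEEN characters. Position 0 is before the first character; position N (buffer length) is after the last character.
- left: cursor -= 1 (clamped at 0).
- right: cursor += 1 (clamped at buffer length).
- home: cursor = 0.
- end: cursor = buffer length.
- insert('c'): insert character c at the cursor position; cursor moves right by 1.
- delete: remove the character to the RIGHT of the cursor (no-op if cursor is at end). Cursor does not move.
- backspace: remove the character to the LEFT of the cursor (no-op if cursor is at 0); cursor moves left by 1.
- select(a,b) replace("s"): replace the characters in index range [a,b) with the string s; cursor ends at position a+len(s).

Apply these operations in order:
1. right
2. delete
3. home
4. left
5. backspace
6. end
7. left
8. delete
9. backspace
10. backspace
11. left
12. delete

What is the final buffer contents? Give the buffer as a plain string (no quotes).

After op 1 (right): buf='OKZBKTFU' cursor=1
After op 2 (delete): buf='OZBKTFU' cursor=1
After op 3 (home): buf='OZBKTFU' cursor=0
After op 4 (left): buf='OZBKTFU' cursor=0
After op 5 (backspace): buf='OZBKTFU' cursor=0
After op 6 (end): buf='OZBKTFU' cursor=7
After op 7 (left): buf='OZBKTFU' cursor=6
After op 8 (delete): buf='OZBKTF' cursor=6
After op 9 (backspace): buf='OZBKT' cursor=5
After op 10 (backspace): buf='OZBK' cursor=4
After op 11 (left): buf='OZBK' cursor=3
After op 12 (delete): buf='OZB' cursor=3

Answer: OZB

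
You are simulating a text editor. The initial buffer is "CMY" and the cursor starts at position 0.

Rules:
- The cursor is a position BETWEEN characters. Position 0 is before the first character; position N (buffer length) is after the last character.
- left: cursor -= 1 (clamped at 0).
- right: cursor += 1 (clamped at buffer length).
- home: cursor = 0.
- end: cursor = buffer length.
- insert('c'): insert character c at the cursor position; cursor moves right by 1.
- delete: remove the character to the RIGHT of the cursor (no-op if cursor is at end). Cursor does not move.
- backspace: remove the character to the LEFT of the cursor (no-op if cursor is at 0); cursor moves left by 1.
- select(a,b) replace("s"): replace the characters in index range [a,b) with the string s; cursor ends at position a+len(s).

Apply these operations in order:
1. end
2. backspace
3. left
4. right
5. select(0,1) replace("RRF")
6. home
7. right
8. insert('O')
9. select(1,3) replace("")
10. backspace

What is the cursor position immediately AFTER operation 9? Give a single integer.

After op 1 (end): buf='CMY' cursor=3
After op 2 (backspace): buf='CM' cursor=2
After op 3 (left): buf='CM' cursor=1
After op 4 (right): buf='CM' cursor=2
After op 5 (select(0,1) replace("RRF")): buf='RRFM' cursor=3
After op 6 (home): buf='RRFM' cursor=0
After op 7 (right): buf='RRFM' cursor=1
After op 8 (insert('O')): buf='RORFM' cursor=2
After op 9 (select(1,3) replace("")): buf='RFM' cursor=1

Answer: 1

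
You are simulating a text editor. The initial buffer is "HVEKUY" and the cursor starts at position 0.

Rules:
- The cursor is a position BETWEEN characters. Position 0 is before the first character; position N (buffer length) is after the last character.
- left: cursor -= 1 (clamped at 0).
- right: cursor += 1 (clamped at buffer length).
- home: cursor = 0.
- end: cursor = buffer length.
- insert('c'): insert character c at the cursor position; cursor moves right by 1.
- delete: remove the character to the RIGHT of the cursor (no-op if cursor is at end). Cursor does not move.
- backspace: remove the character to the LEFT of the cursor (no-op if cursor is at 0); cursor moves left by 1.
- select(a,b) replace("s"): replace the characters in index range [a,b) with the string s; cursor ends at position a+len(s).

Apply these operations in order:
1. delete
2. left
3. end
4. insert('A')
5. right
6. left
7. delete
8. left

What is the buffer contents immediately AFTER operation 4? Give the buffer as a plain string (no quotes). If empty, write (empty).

After op 1 (delete): buf='VEKUY' cursor=0
After op 2 (left): buf='VEKUY' cursor=0
After op 3 (end): buf='VEKUY' cursor=5
After op 4 (insert('A')): buf='VEKUYA' cursor=6

Answer: VEKUYA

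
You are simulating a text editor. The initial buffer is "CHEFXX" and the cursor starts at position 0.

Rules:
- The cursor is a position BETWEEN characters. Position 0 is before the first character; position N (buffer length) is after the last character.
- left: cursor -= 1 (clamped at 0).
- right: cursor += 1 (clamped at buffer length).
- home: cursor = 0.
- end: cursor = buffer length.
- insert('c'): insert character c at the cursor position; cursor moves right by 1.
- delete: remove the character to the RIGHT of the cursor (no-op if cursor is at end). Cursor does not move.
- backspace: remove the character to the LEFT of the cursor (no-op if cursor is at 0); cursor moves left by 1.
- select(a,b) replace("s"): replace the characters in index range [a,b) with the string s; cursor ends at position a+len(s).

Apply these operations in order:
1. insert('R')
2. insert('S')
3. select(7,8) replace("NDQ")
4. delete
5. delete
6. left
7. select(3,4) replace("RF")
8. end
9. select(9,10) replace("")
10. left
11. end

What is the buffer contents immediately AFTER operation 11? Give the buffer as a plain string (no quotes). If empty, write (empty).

Answer: RSCRFEFXNQ

Derivation:
After op 1 (insert('R')): buf='RCHEFXX' cursor=1
After op 2 (insert('S')): buf='RSCHEFXX' cursor=2
After op 3 (select(7,8) replace("NDQ")): buf='RSCHEFXNDQ' cursor=10
After op 4 (delete): buf='RSCHEFXNDQ' cursor=10
After op 5 (delete): buf='RSCHEFXNDQ' cursor=10
After op 6 (left): buf='RSCHEFXNDQ' cursor=9
After op 7 (select(3,4) replace("RF")): buf='RSCRFEFXNDQ' cursor=5
After op 8 (end): buf='RSCRFEFXNDQ' cursor=11
After op 9 (select(9,10) replace("")): buf='RSCRFEFXNQ' cursor=9
After op 10 (left): buf='RSCRFEFXNQ' cursor=8
After op 11 (end): buf='RSCRFEFXNQ' cursor=10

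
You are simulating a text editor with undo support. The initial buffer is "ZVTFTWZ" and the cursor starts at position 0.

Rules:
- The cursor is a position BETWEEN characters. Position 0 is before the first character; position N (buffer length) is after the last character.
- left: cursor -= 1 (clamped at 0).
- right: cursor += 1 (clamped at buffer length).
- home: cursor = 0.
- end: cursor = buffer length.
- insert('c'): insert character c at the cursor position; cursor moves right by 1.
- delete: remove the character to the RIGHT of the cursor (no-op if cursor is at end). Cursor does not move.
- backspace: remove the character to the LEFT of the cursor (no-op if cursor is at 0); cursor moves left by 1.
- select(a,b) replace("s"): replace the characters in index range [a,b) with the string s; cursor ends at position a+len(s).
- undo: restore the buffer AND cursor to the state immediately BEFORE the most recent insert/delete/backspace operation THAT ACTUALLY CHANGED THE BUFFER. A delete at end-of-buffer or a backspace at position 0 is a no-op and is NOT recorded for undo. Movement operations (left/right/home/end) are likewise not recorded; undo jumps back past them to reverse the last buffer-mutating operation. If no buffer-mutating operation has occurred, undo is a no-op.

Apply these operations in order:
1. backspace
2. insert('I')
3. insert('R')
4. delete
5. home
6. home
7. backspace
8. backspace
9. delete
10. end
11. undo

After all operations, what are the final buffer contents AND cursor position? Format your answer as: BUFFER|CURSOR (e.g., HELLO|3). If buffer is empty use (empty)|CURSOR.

Answer: IRVTFTWZ|0

Derivation:
After op 1 (backspace): buf='ZVTFTWZ' cursor=0
After op 2 (insert('I')): buf='IZVTFTWZ' cursor=1
After op 3 (insert('R')): buf='IRZVTFTWZ' cursor=2
After op 4 (delete): buf='IRVTFTWZ' cursor=2
After op 5 (home): buf='IRVTFTWZ' cursor=0
After op 6 (home): buf='IRVTFTWZ' cursor=0
After op 7 (backspace): buf='IRVTFTWZ' cursor=0
After op 8 (backspace): buf='IRVTFTWZ' cursor=0
After op 9 (delete): buf='RVTFTWZ' cursor=0
After op 10 (end): buf='RVTFTWZ' cursor=7
After op 11 (undo): buf='IRVTFTWZ' cursor=0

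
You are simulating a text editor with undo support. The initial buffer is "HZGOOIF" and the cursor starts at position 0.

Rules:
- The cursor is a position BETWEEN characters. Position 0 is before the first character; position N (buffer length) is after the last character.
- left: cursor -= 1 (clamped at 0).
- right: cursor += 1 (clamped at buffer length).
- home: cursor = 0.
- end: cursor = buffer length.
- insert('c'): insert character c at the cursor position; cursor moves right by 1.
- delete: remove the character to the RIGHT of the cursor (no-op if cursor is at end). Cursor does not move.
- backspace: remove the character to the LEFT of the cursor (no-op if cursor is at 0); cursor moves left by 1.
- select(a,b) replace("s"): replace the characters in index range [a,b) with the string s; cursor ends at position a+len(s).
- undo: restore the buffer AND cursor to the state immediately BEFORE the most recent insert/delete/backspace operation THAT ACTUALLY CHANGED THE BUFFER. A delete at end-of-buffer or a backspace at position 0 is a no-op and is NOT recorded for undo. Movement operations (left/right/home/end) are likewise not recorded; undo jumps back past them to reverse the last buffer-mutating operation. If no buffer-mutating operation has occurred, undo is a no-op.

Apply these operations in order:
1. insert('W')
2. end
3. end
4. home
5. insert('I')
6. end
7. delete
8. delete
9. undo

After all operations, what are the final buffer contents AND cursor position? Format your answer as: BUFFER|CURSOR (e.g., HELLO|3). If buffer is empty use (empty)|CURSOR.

After op 1 (insert('W')): buf='WHZGOOIF' cursor=1
After op 2 (end): buf='WHZGOOIF' cursor=8
After op 3 (end): buf='WHZGOOIF' cursor=8
After op 4 (home): buf='WHZGOOIF' cursor=0
After op 5 (insert('I')): buf='IWHZGOOIF' cursor=1
After op 6 (end): buf='IWHZGOOIF' cursor=9
After op 7 (delete): buf='IWHZGOOIF' cursor=9
After op 8 (delete): buf='IWHZGOOIF' cursor=9
After op 9 (undo): buf='WHZGOOIF' cursor=0

Answer: WHZGOOIF|0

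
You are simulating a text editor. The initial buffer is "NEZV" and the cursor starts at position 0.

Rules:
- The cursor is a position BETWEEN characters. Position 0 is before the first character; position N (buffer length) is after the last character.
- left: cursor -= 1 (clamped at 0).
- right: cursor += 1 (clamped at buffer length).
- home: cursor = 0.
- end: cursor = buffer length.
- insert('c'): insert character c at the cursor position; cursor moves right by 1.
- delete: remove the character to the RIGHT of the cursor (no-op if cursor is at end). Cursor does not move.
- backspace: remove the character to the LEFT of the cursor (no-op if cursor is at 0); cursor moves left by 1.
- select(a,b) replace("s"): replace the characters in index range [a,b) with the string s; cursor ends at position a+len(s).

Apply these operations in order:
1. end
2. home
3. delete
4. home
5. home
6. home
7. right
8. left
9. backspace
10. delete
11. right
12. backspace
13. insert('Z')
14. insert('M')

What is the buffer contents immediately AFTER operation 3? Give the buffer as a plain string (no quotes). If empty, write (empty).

After op 1 (end): buf='NEZV' cursor=4
After op 2 (home): buf='NEZV' cursor=0
After op 3 (delete): buf='EZV' cursor=0

Answer: EZV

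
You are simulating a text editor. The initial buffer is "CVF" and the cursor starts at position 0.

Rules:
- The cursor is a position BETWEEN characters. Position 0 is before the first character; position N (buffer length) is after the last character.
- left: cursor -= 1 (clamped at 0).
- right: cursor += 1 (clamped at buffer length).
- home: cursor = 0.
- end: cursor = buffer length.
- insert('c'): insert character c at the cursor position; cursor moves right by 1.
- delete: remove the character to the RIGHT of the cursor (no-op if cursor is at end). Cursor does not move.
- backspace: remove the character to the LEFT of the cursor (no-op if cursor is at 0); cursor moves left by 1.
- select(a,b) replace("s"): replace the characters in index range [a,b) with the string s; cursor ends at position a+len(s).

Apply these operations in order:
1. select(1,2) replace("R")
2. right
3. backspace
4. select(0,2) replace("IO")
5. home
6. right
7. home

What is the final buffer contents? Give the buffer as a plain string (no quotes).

Answer: IO

Derivation:
After op 1 (select(1,2) replace("R")): buf='CRF' cursor=2
After op 2 (right): buf='CRF' cursor=3
After op 3 (backspace): buf='CR' cursor=2
After op 4 (select(0,2) replace("IO")): buf='IO' cursor=2
After op 5 (home): buf='IO' cursor=0
After op 6 (right): buf='IO' cursor=1
After op 7 (home): buf='IO' cursor=0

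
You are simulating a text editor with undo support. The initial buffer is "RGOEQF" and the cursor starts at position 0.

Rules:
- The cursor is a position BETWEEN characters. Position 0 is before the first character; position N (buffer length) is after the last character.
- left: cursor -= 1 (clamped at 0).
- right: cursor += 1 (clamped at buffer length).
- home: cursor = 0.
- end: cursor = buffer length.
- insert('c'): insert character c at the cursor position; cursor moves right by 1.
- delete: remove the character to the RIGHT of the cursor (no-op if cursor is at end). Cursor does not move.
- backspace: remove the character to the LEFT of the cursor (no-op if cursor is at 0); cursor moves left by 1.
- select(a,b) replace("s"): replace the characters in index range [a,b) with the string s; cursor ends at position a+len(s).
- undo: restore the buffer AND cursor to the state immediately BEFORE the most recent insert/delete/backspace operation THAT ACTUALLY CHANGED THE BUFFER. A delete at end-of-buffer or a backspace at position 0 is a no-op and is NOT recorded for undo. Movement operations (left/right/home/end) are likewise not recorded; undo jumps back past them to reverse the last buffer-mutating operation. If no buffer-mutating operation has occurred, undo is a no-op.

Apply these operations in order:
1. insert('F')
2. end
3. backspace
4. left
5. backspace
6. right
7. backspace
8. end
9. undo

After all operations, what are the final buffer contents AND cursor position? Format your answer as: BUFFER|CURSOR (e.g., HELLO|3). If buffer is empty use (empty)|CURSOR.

Answer: FRGOQ|5

Derivation:
After op 1 (insert('F')): buf='FRGOEQF' cursor=1
After op 2 (end): buf='FRGOEQF' cursor=7
After op 3 (backspace): buf='FRGOEQ' cursor=6
After op 4 (left): buf='FRGOEQ' cursor=5
After op 5 (backspace): buf='FRGOQ' cursor=4
After op 6 (right): buf='FRGOQ' cursor=5
After op 7 (backspace): buf='FRGO' cursor=4
After op 8 (end): buf='FRGO' cursor=4
After op 9 (undo): buf='FRGOQ' cursor=5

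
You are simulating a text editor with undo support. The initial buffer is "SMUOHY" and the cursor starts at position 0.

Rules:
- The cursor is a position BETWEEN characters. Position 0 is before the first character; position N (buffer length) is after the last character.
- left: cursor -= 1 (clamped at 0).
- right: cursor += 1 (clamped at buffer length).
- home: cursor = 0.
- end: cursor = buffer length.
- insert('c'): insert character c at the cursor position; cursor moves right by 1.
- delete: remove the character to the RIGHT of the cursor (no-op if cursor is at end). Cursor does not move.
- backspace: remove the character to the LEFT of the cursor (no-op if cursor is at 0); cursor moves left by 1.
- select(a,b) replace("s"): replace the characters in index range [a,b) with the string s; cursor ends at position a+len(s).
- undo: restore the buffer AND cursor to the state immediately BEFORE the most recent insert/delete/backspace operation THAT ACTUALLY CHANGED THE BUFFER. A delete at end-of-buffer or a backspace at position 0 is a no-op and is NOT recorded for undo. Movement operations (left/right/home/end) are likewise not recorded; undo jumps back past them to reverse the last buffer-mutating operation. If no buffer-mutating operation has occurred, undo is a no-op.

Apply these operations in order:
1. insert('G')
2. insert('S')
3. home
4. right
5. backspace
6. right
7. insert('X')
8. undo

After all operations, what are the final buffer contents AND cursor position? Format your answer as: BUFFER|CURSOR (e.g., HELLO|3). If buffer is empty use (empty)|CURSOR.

After op 1 (insert('G')): buf='GSMUOHY' cursor=1
After op 2 (insert('S')): buf='GSSMUOHY' cursor=2
After op 3 (home): buf='GSSMUOHY' cursor=0
After op 4 (right): buf='GSSMUOHY' cursor=1
After op 5 (backspace): buf='SSMUOHY' cursor=0
After op 6 (right): buf='SSMUOHY' cursor=1
After op 7 (insert('X')): buf='SXSMUOHY' cursor=2
After op 8 (undo): buf='SSMUOHY' cursor=1

Answer: SSMUOHY|1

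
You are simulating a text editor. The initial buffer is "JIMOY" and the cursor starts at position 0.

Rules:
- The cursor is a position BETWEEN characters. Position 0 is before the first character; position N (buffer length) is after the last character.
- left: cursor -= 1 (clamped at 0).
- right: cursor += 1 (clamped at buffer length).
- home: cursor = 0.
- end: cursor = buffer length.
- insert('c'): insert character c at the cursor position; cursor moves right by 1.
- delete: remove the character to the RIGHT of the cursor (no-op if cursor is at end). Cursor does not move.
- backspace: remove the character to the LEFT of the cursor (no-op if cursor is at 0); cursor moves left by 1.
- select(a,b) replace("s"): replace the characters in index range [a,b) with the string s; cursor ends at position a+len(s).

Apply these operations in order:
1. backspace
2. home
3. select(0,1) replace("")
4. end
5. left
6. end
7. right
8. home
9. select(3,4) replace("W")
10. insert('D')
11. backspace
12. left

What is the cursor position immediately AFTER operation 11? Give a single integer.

After op 1 (backspace): buf='JIMOY' cursor=0
After op 2 (home): buf='JIMOY' cursor=0
After op 3 (select(0,1) replace("")): buf='IMOY' cursor=0
After op 4 (end): buf='IMOY' cursor=4
After op 5 (left): buf='IMOY' cursor=3
After op 6 (end): buf='IMOY' cursor=4
After op 7 (right): buf='IMOY' cursor=4
After op 8 (home): buf='IMOY' cursor=0
After op 9 (select(3,4) replace("W")): buf='IMOW' cursor=4
After op 10 (insert('D')): buf='IMOWD' cursor=5
After op 11 (backspace): buf='IMOW' cursor=4

Answer: 4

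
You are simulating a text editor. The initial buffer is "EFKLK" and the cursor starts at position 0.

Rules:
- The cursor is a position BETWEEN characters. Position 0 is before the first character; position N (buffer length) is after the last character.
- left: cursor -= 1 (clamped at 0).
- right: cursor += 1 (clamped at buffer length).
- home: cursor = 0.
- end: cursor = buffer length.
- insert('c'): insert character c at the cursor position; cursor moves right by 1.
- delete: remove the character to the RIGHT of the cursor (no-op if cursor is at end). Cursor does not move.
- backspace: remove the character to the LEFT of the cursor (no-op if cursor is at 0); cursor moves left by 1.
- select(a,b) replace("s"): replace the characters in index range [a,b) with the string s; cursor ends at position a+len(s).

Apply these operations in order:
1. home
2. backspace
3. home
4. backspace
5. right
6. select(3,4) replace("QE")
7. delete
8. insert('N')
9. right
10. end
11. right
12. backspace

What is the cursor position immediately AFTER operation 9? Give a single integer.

Answer: 6

Derivation:
After op 1 (home): buf='EFKLK' cursor=0
After op 2 (backspace): buf='EFKLK' cursor=0
After op 3 (home): buf='EFKLK' cursor=0
After op 4 (backspace): buf='EFKLK' cursor=0
After op 5 (right): buf='EFKLK' cursor=1
After op 6 (select(3,4) replace("QE")): buf='EFKQEK' cursor=5
After op 7 (delete): buf='EFKQE' cursor=5
After op 8 (insert('N')): buf='EFKQEN' cursor=6
After op 9 (right): buf='EFKQEN' cursor=6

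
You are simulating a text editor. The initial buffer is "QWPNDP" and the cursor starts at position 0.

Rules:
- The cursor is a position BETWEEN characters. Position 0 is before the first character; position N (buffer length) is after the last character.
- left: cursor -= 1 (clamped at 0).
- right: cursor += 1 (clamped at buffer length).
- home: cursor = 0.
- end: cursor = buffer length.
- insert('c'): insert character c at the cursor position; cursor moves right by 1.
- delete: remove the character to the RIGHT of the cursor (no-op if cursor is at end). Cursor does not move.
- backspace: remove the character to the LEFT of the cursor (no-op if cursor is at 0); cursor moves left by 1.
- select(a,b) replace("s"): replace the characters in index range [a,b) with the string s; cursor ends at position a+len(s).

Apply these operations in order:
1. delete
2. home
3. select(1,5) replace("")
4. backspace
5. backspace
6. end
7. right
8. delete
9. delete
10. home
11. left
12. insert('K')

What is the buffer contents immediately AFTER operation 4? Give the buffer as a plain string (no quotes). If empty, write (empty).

Answer: (empty)

Derivation:
After op 1 (delete): buf='WPNDP' cursor=0
After op 2 (home): buf='WPNDP' cursor=0
After op 3 (select(1,5) replace("")): buf='W' cursor=1
After op 4 (backspace): buf='(empty)' cursor=0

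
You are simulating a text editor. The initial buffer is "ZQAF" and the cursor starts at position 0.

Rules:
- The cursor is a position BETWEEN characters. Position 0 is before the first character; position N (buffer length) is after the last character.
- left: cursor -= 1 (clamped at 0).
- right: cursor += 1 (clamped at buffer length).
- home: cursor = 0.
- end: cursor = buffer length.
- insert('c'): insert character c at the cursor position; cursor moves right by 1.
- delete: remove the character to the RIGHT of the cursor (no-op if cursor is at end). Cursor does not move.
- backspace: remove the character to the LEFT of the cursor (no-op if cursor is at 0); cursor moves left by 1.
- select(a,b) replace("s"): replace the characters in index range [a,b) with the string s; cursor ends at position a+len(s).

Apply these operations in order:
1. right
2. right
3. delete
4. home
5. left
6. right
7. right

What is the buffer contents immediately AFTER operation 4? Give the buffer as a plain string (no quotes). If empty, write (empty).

After op 1 (right): buf='ZQAF' cursor=1
After op 2 (right): buf='ZQAF' cursor=2
After op 3 (delete): buf='ZQF' cursor=2
After op 4 (home): buf='ZQF' cursor=0

Answer: ZQF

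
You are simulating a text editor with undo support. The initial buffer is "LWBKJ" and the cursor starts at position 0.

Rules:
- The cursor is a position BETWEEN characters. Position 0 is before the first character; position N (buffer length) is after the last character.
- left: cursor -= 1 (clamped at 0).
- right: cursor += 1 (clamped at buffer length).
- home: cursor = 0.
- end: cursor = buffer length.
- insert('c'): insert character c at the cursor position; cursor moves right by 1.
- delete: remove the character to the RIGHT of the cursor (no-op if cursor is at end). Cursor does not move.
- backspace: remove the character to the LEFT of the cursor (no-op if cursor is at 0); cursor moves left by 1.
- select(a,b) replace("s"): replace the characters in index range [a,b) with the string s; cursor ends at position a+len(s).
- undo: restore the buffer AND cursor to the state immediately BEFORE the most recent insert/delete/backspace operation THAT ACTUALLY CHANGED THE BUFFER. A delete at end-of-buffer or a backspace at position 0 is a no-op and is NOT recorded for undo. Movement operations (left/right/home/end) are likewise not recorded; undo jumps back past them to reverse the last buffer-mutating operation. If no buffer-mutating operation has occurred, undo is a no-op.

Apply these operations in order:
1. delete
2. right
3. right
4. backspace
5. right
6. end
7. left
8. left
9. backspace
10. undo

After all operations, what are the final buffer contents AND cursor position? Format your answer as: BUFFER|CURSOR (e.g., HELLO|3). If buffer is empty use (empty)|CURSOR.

After op 1 (delete): buf='WBKJ' cursor=0
After op 2 (right): buf='WBKJ' cursor=1
After op 3 (right): buf='WBKJ' cursor=2
After op 4 (backspace): buf='WKJ' cursor=1
After op 5 (right): buf='WKJ' cursor=2
After op 6 (end): buf='WKJ' cursor=3
After op 7 (left): buf='WKJ' cursor=2
After op 8 (left): buf='WKJ' cursor=1
After op 9 (backspace): buf='KJ' cursor=0
After op 10 (undo): buf='WKJ' cursor=1

Answer: WKJ|1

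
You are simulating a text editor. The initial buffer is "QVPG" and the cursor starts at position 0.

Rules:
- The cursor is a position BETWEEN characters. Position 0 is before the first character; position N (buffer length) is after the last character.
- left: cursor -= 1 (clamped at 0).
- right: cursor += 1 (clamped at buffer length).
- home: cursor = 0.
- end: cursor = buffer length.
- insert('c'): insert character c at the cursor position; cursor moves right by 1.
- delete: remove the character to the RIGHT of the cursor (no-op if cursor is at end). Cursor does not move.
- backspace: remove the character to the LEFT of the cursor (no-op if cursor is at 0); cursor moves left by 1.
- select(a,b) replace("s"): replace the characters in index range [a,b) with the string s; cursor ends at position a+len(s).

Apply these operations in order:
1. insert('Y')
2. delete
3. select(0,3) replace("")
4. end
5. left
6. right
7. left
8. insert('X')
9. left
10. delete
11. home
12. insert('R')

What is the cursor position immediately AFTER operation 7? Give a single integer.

After op 1 (insert('Y')): buf='YQVPG' cursor=1
After op 2 (delete): buf='YVPG' cursor=1
After op 3 (select(0,3) replace("")): buf='G' cursor=0
After op 4 (end): buf='G' cursor=1
After op 5 (left): buf='G' cursor=0
After op 6 (right): buf='G' cursor=1
After op 7 (left): buf='G' cursor=0

Answer: 0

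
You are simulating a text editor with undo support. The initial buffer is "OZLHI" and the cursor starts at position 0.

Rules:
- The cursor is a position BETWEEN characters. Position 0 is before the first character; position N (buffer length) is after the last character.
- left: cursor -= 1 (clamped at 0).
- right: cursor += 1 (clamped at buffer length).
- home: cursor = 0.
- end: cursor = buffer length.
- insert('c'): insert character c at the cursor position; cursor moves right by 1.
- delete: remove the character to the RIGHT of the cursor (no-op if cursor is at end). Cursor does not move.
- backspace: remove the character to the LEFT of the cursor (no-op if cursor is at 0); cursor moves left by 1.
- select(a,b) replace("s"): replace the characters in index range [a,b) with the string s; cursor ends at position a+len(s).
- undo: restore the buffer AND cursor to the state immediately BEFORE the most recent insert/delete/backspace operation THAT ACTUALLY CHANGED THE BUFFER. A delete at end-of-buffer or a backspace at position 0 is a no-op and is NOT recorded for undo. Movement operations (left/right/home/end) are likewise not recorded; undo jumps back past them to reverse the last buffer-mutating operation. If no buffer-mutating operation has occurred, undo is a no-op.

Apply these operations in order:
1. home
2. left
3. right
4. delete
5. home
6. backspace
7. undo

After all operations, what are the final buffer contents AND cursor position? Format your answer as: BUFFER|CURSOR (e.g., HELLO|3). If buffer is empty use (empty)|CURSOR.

After op 1 (home): buf='OZLHI' cursor=0
After op 2 (left): buf='OZLHI' cursor=0
After op 3 (right): buf='OZLHI' cursor=1
After op 4 (delete): buf='OLHI' cursor=1
After op 5 (home): buf='OLHI' cursor=0
After op 6 (backspace): buf='OLHI' cursor=0
After op 7 (undo): buf='OZLHI' cursor=1

Answer: OZLHI|1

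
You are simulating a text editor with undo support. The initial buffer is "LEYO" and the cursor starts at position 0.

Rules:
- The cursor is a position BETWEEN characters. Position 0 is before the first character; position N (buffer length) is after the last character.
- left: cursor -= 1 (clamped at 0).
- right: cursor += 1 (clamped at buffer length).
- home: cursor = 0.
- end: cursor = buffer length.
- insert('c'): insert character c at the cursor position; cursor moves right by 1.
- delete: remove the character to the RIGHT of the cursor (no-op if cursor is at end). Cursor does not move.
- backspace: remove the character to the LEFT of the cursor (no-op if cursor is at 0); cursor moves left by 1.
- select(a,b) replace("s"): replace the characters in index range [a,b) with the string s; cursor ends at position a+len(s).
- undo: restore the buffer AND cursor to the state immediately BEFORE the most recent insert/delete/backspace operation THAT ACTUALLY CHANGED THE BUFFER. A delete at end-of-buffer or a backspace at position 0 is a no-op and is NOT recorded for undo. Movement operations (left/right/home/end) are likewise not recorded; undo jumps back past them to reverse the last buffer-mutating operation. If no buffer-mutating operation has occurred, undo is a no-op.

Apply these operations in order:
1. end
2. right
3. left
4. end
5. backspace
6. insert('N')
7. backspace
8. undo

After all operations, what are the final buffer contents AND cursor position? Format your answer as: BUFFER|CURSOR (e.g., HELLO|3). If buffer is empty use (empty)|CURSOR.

Answer: LEYN|4

Derivation:
After op 1 (end): buf='LEYO' cursor=4
After op 2 (right): buf='LEYO' cursor=4
After op 3 (left): buf='LEYO' cursor=3
After op 4 (end): buf='LEYO' cursor=4
After op 5 (backspace): buf='LEY' cursor=3
After op 6 (insert('N')): buf='LEYN' cursor=4
After op 7 (backspace): buf='LEY' cursor=3
After op 8 (undo): buf='LEYN' cursor=4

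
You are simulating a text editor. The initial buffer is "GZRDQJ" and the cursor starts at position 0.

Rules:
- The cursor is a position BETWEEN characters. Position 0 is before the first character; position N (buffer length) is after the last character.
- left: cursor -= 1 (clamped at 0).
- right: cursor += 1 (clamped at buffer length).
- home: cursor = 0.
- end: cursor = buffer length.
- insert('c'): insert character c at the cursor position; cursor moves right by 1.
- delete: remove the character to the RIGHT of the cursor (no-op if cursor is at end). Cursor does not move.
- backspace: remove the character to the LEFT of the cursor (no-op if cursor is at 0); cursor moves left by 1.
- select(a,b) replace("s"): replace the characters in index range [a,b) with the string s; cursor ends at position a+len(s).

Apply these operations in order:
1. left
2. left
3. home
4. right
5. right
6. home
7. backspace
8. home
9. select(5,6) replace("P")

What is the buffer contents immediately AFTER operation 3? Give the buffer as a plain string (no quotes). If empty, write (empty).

Answer: GZRDQJ

Derivation:
After op 1 (left): buf='GZRDQJ' cursor=0
After op 2 (left): buf='GZRDQJ' cursor=0
After op 3 (home): buf='GZRDQJ' cursor=0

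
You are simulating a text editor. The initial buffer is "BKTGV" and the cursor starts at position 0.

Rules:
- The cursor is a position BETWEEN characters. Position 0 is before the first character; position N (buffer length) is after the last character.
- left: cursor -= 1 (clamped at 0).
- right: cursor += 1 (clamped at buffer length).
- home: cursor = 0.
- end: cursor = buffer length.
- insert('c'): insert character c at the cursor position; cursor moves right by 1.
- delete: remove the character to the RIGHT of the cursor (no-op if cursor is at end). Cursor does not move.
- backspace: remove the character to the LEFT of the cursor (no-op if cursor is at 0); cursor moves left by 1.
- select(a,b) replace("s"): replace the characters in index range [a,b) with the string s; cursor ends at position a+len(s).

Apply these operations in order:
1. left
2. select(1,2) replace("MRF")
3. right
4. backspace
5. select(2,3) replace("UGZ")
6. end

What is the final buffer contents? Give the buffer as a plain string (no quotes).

Answer: BMUGZFGV

Derivation:
After op 1 (left): buf='BKTGV' cursor=0
After op 2 (select(1,2) replace("MRF")): buf='BMRFTGV' cursor=4
After op 3 (right): buf='BMRFTGV' cursor=5
After op 4 (backspace): buf='BMRFGV' cursor=4
After op 5 (select(2,3) replace("UGZ")): buf='BMUGZFGV' cursor=5
After op 6 (end): buf='BMUGZFGV' cursor=8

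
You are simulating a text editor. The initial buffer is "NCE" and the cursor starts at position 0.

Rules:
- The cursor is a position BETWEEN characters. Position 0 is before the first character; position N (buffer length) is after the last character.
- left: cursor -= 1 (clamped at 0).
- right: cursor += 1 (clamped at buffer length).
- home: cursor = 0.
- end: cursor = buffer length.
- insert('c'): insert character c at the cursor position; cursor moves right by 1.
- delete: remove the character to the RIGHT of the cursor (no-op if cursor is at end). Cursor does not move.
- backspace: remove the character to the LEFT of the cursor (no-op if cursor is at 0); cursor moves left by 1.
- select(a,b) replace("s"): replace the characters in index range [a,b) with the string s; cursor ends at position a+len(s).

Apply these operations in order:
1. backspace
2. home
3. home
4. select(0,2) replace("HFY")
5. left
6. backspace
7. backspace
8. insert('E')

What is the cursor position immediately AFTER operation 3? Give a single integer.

Answer: 0

Derivation:
After op 1 (backspace): buf='NCE' cursor=0
After op 2 (home): buf='NCE' cursor=0
After op 3 (home): buf='NCE' cursor=0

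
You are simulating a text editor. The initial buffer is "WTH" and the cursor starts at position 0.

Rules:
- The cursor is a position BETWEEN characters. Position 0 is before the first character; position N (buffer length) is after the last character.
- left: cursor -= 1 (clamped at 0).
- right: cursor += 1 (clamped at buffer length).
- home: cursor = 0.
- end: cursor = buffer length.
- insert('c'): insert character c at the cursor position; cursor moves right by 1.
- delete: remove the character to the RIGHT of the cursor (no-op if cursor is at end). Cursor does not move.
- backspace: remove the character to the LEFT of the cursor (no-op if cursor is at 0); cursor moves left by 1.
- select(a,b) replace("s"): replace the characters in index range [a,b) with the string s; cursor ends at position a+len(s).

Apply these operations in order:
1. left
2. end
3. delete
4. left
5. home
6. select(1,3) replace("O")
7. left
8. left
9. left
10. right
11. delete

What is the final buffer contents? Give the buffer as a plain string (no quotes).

Answer: W

Derivation:
After op 1 (left): buf='WTH' cursor=0
After op 2 (end): buf='WTH' cursor=3
After op 3 (delete): buf='WTH' cursor=3
After op 4 (left): buf='WTH' cursor=2
After op 5 (home): buf='WTH' cursor=0
After op 6 (select(1,3) replace("O")): buf='WO' cursor=2
After op 7 (left): buf='WO' cursor=1
After op 8 (left): buf='WO' cursor=0
After op 9 (left): buf='WO' cursor=0
After op 10 (right): buf='WO' cursor=1
After op 11 (delete): buf='W' cursor=1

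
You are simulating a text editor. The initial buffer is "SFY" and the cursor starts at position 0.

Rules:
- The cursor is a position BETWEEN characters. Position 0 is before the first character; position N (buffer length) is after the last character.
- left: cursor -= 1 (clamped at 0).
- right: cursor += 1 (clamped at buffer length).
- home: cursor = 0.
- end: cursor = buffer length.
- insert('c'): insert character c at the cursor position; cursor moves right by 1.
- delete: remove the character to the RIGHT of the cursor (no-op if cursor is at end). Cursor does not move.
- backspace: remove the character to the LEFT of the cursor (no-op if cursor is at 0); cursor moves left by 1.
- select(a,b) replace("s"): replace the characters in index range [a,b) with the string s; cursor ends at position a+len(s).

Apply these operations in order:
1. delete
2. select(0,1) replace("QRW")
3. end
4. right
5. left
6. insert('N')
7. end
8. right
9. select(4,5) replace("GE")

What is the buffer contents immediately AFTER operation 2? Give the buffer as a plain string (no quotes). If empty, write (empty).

Answer: QRWY

Derivation:
After op 1 (delete): buf='FY' cursor=0
After op 2 (select(0,1) replace("QRW")): buf='QRWY' cursor=3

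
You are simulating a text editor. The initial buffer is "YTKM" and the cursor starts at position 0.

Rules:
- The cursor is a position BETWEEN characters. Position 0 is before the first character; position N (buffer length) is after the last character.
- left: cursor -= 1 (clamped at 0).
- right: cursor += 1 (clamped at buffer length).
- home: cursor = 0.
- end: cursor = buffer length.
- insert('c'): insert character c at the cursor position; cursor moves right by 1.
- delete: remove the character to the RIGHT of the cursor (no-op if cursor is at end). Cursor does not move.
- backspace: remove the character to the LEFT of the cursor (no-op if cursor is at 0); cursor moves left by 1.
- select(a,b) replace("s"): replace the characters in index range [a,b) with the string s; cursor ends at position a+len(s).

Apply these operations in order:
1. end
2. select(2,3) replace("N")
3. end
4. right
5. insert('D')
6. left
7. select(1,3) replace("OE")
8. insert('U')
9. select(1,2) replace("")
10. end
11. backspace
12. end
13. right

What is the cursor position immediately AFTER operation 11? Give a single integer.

After op 1 (end): buf='YTKM' cursor=4
After op 2 (select(2,3) replace("N")): buf='YTNM' cursor=3
After op 3 (end): buf='YTNM' cursor=4
After op 4 (right): buf='YTNM' cursor=4
After op 5 (insert('D')): buf='YTNMD' cursor=5
After op 6 (left): buf='YTNMD' cursor=4
After op 7 (select(1,3) replace("OE")): buf='YOEMD' cursor=3
After op 8 (insert('U')): buf='YOEUMD' cursor=4
After op 9 (select(1,2) replace("")): buf='YEUMD' cursor=1
After op 10 (end): buf='YEUMD' cursor=5
After op 11 (backspace): buf='YEUM' cursor=4

Answer: 4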